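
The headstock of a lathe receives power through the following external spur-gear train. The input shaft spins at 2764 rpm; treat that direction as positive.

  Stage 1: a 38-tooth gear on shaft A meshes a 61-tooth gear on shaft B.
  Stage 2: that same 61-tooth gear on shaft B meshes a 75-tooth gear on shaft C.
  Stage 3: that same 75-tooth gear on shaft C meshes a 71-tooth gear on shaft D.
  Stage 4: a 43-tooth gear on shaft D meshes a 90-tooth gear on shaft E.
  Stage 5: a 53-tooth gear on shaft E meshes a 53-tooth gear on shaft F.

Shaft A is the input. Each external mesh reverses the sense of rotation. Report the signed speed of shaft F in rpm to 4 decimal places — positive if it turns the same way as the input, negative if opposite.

-706.7881 rpm (opposite to input, |ω| = 706.7881 rpm)

Stage 1 [38T→61T]: ω = 2764.0000×38/61 = 1721.8361 rpm, dir flips to −; running = −1721.8361
Stage 2 [61T→75T]: ω = 1721.8361×61/75 = 1400.4267 rpm, dir flips to +; running = +1400.4267
Stage 3 [75T→71T]: ω = 1400.4267×75/71 = 1479.3239 rpm, dir flips to −; running = −1479.3239
Stage 4 [43T→90T]: ω = 1479.3239×43/90 = 706.7881 rpm, dir flips to +; running = +706.7881
Stage 5 [53T→53T]: ω = 706.7881×53/53 = 706.7881 rpm, dir flips to −; running = −706.7881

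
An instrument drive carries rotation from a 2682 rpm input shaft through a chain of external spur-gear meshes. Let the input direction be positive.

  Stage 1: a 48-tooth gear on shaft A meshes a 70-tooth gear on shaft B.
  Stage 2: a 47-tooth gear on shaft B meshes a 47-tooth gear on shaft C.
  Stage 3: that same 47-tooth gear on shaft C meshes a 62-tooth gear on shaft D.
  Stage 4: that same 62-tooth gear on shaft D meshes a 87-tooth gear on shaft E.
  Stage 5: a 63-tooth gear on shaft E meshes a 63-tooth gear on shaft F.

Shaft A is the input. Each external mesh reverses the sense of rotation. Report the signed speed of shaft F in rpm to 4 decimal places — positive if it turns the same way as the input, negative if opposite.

Stage 1 [48T→70T]: ω = 2682.0000×48/70 = 1839.0857 rpm, dir flips to −; running = −1839.0857
Stage 2 [47T→47T]: ω = 1839.0857×47/47 = 1839.0857 rpm, dir flips to +; running = +1839.0857
Stage 3 [47T→62T]: ω = 1839.0857×47/62 = 1394.1456 rpm, dir flips to −; running = −1394.1456
Stage 4 [62T→87T]: ω = 1394.1456×62/87 = 993.5291 rpm, dir flips to +; running = +993.5291
Stage 5 [63T→63T]: ω = 993.5291×63/63 = 993.5291 rpm, dir flips to −; running = −993.5291

-993.5291 rpm (opposite to input, |ω| = 993.5291 rpm)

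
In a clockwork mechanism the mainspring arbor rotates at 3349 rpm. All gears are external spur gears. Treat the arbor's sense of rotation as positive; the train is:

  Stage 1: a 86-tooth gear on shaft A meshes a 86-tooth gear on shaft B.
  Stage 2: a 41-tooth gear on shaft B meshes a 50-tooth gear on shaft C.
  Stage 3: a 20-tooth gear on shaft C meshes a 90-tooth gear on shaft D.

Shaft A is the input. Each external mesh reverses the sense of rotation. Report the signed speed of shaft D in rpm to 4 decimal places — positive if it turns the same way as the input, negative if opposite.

Stage 1 [86T→86T]: ω = 3349.0000×86/86 = 3349.0000 rpm, dir flips to −; running = −3349.0000
Stage 2 [41T→50T]: ω = 3349.0000×41/50 = 2746.1800 rpm, dir flips to +; running = +2746.1800
Stage 3 [20T→90T]: ω = 2746.1800×20/90 = 610.2622 rpm, dir flips to −; running = −610.2622

-610.2622 rpm (opposite to input, |ω| = 610.2622 rpm)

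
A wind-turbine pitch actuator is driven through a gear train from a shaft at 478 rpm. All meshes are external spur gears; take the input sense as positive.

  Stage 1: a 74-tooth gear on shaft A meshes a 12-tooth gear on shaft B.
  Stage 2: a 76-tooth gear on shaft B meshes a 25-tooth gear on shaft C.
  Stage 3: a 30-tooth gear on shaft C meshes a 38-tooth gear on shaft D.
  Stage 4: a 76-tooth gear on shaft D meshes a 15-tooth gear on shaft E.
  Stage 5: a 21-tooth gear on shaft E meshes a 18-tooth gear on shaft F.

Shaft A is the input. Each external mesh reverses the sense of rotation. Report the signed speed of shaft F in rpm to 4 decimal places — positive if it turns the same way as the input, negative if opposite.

Stage 1 [74T→12T]: ω = 478.0000×74/12 = 2947.6667 rpm, dir flips to −; running = −2947.6667
Stage 2 [76T→25T]: ω = 2947.6667×76/25 = 8960.9067 rpm, dir flips to +; running = +8960.9067
Stage 3 [30T→38T]: ω = 8960.9067×30/38 = 7074.4000 rpm, dir flips to −; running = −7074.4000
Stage 4 [76T→15T]: ω = 7074.4000×76/15 = 35843.6267 rpm, dir flips to +; running = +35843.6267
Stage 5 [21T→18T]: ω = 35843.6267×21/18 = 41817.5644 rpm, dir flips to −; running = −41817.5644

-41817.5644 rpm (opposite to input, |ω| = 41817.5644 rpm)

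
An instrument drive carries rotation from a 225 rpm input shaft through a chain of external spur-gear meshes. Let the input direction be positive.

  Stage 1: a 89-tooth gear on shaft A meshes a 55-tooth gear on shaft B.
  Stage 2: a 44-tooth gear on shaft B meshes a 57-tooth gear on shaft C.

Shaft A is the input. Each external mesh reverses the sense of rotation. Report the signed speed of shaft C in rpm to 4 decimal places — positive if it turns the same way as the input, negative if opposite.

+281.0526 rpm (same as input, |ω| = 281.0526 rpm)

Stage 1 [89T→55T]: ω = 225.0000×89/55 = 364.0909 rpm, dir flips to −; running = −364.0909
Stage 2 [44T→57T]: ω = 364.0909×44/57 = 281.0526 rpm, dir flips to +; running = +281.0526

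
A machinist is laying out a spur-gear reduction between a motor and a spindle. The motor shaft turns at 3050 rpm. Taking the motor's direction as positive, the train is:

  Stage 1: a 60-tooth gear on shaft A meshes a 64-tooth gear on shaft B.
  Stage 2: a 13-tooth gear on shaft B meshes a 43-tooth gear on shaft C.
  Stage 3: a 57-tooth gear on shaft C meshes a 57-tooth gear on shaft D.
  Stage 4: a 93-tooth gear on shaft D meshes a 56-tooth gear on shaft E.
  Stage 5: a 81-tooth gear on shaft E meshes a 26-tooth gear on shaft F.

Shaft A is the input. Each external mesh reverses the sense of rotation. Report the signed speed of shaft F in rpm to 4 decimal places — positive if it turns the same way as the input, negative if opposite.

Stage 1 [60T→64T]: ω = 3050.0000×60/64 = 2859.3750 rpm, dir flips to −; running = −2859.3750
Stage 2 [13T→43T]: ω = 2859.3750×13/43 = 864.4622 rpm, dir flips to +; running = +864.4622
Stage 3 [57T→57T]: ω = 864.4622×57/57 = 864.4622 rpm, dir flips to −; running = −864.4622
Stage 4 [93T→56T]: ω = 864.4622×93/56 = 1435.6247 rpm, dir flips to +; running = +1435.6247
Stage 5 [81T→26T]: ω = 1435.6247×81/26 = 4472.5232 rpm, dir flips to −; running = −4472.5232

-4472.5232 rpm (opposite to input, |ω| = 4472.5232 rpm)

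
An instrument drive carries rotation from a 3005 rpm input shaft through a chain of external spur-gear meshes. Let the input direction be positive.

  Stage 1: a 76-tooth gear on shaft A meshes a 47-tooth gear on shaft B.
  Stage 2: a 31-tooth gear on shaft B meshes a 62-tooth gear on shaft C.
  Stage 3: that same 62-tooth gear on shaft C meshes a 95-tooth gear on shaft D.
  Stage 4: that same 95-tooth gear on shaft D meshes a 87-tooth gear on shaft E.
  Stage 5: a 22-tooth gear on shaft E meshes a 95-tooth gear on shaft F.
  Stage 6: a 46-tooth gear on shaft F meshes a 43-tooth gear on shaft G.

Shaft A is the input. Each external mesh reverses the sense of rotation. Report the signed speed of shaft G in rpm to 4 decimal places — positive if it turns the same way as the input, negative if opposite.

Stage 1 [76T→47T]: ω = 3005.0000×76/47 = 4859.1489 rpm, dir flips to −; running = −4859.1489
Stage 2 [31T→62T]: ω = 4859.1489×31/62 = 2429.5745 rpm, dir flips to +; running = +2429.5745
Stage 3 [62T→95T]: ω = 2429.5745×62/95 = 1585.6170 rpm, dir flips to −; running = −1585.6170
Stage 4 [95T→87T]: ω = 1585.6170×95/87 = 1731.4209 rpm, dir flips to +; running = +1731.4209
Stage 5 [22T→95T]: ω = 1731.4209×22/95 = 400.9606 rpm, dir flips to −; running = −400.9606
Stage 6 [46T→43T]: ω = 400.9606×46/43 = 428.9346 rpm, dir flips to +; running = +428.9346

+428.9346 rpm (same as input, |ω| = 428.9346 rpm)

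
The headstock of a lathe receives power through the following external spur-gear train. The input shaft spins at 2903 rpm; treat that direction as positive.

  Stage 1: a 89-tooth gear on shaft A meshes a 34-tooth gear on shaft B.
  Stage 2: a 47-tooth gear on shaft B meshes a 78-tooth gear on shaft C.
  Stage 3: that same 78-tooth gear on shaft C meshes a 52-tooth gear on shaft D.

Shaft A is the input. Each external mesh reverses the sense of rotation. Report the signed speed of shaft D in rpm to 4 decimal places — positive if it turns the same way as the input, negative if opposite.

Stage 1 [89T→34T]: ω = 2903.0000×89/34 = 7599.0294 rpm, dir flips to −; running = −7599.0294
Stage 2 [47T→78T]: ω = 7599.0294×47/78 = 4578.9023 rpm, dir flips to +; running = +4578.9023
Stage 3 [78T→52T]: ω = 4578.9023×78/52 = 6868.3535 rpm, dir flips to −; running = −6868.3535

-6868.3535 rpm (opposite to input, |ω| = 6868.3535 rpm)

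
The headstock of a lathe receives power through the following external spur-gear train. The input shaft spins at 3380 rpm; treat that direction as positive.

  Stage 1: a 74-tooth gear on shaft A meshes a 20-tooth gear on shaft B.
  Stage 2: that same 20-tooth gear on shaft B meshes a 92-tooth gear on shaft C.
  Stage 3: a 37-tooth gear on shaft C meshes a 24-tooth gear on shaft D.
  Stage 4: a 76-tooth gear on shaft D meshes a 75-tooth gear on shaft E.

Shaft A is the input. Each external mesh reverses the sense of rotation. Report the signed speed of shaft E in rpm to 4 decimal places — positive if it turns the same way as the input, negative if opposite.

+4247.2068 rpm (same as input, |ω| = 4247.2068 rpm)

Stage 1 [74T→20T]: ω = 3380.0000×74/20 = 12506.0000 rpm, dir flips to −; running = −12506.0000
Stage 2 [20T→92T]: ω = 12506.0000×20/92 = 2718.6957 rpm, dir flips to +; running = +2718.6957
Stage 3 [37T→24T]: ω = 2718.6957×37/24 = 4191.3225 rpm, dir flips to −; running = −4191.3225
Stage 4 [76T→75T]: ω = 4191.3225×76/75 = 4247.2068 rpm, dir flips to +; running = +4247.2068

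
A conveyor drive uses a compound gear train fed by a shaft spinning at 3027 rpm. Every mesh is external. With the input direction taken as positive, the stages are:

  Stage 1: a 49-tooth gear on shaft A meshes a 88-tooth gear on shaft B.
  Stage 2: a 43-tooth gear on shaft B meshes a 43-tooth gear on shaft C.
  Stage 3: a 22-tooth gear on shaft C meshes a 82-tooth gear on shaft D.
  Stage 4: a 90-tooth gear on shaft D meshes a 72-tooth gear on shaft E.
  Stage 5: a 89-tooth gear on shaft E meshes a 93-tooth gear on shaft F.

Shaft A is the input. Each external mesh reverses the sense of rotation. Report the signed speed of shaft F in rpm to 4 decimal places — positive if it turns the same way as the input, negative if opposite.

Stage 1 [49T→88T]: ω = 3027.0000×49/88 = 1685.4886 rpm, dir flips to −; running = −1685.4886
Stage 2 [43T→43T]: ω = 1685.4886×43/43 = 1685.4886 rpm, dir flips to +; running = +1685.4886
Stage 3 [22T→82T]: ω = 1685.4886×22/82 = 452.2043 rpm, dir flips to −; running = −452.2043
Stage 4 [90T→72T]: ω = 452.2043×90/72 = 565.2553 rpm, dir flips to +; running = +565.2553
Stage 5 [89T→93T]: ω = 565.2553×89/93 = 540.9433 rpm, dir flips to −; running = −540.9433

-540.9433 rpm (opposite to input, |ω| = 540.9433 rpm)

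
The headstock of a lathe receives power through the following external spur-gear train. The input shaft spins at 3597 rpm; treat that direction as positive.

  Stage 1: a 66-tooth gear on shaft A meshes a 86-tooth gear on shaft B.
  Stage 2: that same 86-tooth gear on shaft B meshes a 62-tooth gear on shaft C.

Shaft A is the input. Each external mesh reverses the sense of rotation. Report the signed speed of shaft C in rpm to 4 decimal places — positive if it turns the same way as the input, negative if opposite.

Stage 1 [66T→86T]: ω = 3597.0000×66/86 = 2760.4884 rpm, dir flips to −; running = −2760.4884
Stage 2 [86T→62T]: ω = 2760.4884×86/62 = 3829.0645 rpm, dir flips to +; running = +3829.0645

+3829.0645 rpm (same as input, |ω| = 3829.0645 rpm)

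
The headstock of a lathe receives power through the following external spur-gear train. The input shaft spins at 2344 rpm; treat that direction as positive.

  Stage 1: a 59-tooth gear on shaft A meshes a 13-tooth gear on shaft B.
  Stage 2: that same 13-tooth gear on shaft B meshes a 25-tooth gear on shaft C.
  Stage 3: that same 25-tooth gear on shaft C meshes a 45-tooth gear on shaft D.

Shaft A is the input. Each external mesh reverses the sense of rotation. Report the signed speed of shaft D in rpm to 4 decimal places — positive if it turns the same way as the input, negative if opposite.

Stage 1 [59T→13T]: ω = 2344.0000×59/13 = 10638.1538 rpm, dir flips to −; running = −10638.1538
Stage 2 [13T→25T]: ω = 10638.1538×13/25 = 5531.8400 rpm, dir flips to +; running = +5531.8400
Stage 3 [25T→45T]: ω = 5531.8400×25/45 = 3073.2444 rpm, dir flips to −; running = −3073.2444

-3073.2444 rpm (opposite to input, |ω| = 3073.2444 rpm)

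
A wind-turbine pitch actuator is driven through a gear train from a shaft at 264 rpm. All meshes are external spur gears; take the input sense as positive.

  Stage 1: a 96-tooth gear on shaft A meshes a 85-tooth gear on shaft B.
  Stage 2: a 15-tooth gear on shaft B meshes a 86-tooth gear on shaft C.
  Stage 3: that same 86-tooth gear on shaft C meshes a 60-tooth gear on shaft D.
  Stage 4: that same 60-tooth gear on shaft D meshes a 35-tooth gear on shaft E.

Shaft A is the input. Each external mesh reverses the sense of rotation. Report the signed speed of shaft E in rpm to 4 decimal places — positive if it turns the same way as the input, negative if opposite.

Stage 1 [96T→85T]: ω = 264.0000×96/85 = 298.1647 rpm, dir flips to −; running = −298.1647
Stage 2 [15T→86T]: ω = 298.1647×15/86 = 52.0055 rpm, dir flips to +; running = +52.0055
Stage 3 [86T→60T]: ω = 52.0055×86/60 = 74.5412 rpm, dir flips to −; running = −74.5412
Stage 4 [60T→35T]: ω = 74.5412×60/35 = 127.7849 rpm, dir flips to +; running = +127.7849

+127.7849 rpm (same as input, |ω| = 127.7849 rpm)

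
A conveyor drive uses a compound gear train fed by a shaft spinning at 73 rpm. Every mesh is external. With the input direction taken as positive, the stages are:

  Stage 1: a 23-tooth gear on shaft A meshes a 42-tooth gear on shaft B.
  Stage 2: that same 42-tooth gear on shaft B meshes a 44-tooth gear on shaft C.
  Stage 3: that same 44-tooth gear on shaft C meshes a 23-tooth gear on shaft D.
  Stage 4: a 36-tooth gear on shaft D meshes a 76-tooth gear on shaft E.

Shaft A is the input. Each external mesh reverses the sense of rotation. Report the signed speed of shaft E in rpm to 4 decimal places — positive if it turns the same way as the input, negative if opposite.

+34.5789 rpm (same as input, |ω| = 34.5789 rpm)

Stage 1 [23T→42T]: ω = 73.0000×23/42 = 39.9762 rpm, dir flips to −; running = −39.9762
Stage 2 [42T→44T]: ω = 39.9762×42/44 = 38.1591 rpm, dir flips to +; running = +38.1591
Stage 3 [44T→23T]: ω = 38.1591×44/23 = 73.0000 rpm, dir flips to −; running = −73.0000
Stage 4 [36T→76T]: ω = 73.0000×36/76 = 34.5789 rpm, dir flips to +; running = +34.5789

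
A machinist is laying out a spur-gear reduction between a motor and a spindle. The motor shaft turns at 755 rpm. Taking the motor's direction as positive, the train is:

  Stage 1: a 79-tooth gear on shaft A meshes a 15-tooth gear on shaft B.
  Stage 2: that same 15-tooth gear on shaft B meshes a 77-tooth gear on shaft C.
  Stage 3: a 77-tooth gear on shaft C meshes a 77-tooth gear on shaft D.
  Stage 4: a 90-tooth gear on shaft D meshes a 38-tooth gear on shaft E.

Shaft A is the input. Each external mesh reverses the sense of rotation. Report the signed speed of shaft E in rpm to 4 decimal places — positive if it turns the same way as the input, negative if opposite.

+1834.6036 rpm (same as input, |ω| = 1834.6036 rpm)

Stage 1 [79T→15T]: ω = 755.0000×79/15 = 3976.3333 rpm, dir flips to −; running = −3976.3333
Stage 2 [15T→77T]: ω = 3976.3333×15/77 = 774.6104 rpm, dir flips to +; running = +774.6104
Stage 3 [77T→77T]: ω = 774.6104×77/77 = 774.6104 rpm, dir flips to −; running = −774.6104
Stage 4 [90T→38T]: ω = 774.6104×90/38 = 1834.6036 rpm, dir flips to +; running = +1834.6036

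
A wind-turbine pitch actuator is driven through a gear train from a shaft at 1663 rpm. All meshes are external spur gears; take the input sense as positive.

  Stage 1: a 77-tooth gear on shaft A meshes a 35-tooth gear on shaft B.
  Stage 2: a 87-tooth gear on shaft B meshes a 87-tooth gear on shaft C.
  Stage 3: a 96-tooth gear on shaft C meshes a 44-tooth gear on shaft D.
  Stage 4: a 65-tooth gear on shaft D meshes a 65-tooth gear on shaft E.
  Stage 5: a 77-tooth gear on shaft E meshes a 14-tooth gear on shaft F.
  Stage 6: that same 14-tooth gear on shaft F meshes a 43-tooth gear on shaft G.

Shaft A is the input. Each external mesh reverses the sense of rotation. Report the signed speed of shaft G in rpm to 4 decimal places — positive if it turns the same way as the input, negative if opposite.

+14294.0651 rpm (same as input, |ω| = 14294.0651 rpm)

Stage 1 [77T→35T]: ω = 1663.0000×77/35 = 3658.6000 rpm, dir flips to −; running = −3658.6000
Stage 2 [87T→87T]: ω = 3658.6000×87/87 = 3658.6000 rpm, dir flips to +; running = +3658.6000
Stage 3 [96T→44T]: ω = 3658.6000×96/44 = 7982.4000 rpm, dir flips to −; running = −7982.4000
Stage 4 [65T→65T]: ω = 7982.4000×65/65 = 7982.4000 rpm, dir flips to +; running = +7982.4000
Stage 5 [77T→14T]: ω = 7982.4000×77/14 = 43903.2000 rpm, dir flips to −; running = −43903.2000
Stage 6 [14T→43T]: ω = 43903.2000×14/43 = 14294.0651 rpm, dir flips to +; running = +14294.0651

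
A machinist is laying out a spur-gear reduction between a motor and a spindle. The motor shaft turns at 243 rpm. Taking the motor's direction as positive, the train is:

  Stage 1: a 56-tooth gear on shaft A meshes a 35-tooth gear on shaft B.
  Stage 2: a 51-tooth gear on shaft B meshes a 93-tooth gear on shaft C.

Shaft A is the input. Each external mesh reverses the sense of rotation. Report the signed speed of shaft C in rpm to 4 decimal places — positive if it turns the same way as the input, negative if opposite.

Stage 1 [56T→35T]: ω = 243.0000×56/35 = 388.8000 rpm, dir flips to −; running = −388.8000
Stage 2 [51T→93T]: ω = 388.8000×51/93 = 213.2129 rpm, dir flips to +; running = +213.2129

+213.2129 rpm (same as input, |ω| = 213.2129 rpm)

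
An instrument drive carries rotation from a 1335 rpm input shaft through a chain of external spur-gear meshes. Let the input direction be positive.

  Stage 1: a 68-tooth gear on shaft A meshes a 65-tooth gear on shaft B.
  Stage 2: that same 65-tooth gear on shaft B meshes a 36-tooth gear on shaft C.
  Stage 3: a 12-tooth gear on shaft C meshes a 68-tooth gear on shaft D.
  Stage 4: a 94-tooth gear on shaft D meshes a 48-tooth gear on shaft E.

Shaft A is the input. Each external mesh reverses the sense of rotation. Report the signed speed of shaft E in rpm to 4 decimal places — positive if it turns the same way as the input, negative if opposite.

Stage 1 [68T→65T]: ω = 1335.0000×68/65 = 1396.6154 rpm, dir flips to −; running = −1396.6154
Stage 2 [65T→36T]: ω = 1396.6154×65/36 = 2521.6667 rpm, dir flips to +; running = +2521.6667
Stage 3 [12T→68T]: ω = 2521.6667×12/68 = 445.0000 rpm, dir flips to −; running = −445.0000
Stage 4 [94T→48T]: ω = 445.0000×94/48 = 871.4583 rpm, dir flips to +; running = +871.4583

+871.4583 rpm (same as input, |ω| = 871.4583 rpm)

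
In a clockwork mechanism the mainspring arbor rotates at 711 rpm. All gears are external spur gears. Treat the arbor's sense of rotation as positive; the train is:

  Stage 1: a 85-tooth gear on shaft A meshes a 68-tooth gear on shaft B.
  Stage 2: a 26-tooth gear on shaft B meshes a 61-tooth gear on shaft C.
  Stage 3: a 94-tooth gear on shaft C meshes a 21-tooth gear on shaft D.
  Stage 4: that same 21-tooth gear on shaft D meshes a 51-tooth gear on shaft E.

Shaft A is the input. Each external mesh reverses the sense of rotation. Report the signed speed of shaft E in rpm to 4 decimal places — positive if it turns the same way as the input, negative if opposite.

+698.2015 rpm (same as input, |ω| = 698.2015 rpm)

Stage 1 [85T→68T]: ω = 711.0000×85/68 = 888.7500 rpm, dir flips to −; running = −888.7500
Stage 2 [26T→61T]: ω = 888.7500×26/61 = 378.8115 rpm, dir flips to +; running = +378.8115
Stage 3 [94T→21T]: ω = 378.8115×94/21 = 1695.6323 rpm, dir flips to −; running = −1695.6323
Stage 4 [21T→51T]: ω = 1695.6323×21/51 = 698.2015 rpm, dir flips to +; running = +698.2015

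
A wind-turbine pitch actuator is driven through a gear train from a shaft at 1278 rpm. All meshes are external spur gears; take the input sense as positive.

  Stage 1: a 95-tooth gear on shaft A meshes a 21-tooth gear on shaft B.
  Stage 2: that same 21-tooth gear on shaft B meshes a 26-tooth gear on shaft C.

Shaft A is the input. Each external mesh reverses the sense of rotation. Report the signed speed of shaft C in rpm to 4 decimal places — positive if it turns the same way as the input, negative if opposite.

Stage 1 [95T→21T]: ω = 1278.0000×95/21 = 5781.4286 rpm, dir flips to −; running = −5781.4286
Stage 2 [21T→26T]: ω = 5781.4286×21/26 = 4669.6154 rpm, dir flips to +; running = +4669.6154

+4669.6154 rpm (same as input, |ω| = 4669.6154 rpm)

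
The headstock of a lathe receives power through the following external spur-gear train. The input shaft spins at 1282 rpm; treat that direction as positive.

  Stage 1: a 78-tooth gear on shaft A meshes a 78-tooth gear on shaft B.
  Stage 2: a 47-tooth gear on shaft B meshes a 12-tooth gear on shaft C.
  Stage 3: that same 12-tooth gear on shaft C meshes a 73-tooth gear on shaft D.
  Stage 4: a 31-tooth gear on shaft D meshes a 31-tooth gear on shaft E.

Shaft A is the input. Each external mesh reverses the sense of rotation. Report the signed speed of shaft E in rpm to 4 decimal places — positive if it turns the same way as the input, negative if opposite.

+825.3973 rpm (same as input, |ω| = 825.3973 rpm)

Stage 1 [78T→78T]: ω = 1282.0000×78/78 = 1282.0000 rpm, dir flips to −; running = −1282.0000
Stage 2 [47T→12T]: ω = 1282.0000×47/12 = 5021.1667 rpm, dir flips to +; running = +5021.1667
Stage 3 [12T→73T]: ω = 5021.1667×12/73 = 825.3973 rpm, dir flips to −; running = −825.3973
Stage 4 [31T→31T]: ω = 825.3973×31/31 = 825.3973 rpm, dir flips to +; running = +825.3973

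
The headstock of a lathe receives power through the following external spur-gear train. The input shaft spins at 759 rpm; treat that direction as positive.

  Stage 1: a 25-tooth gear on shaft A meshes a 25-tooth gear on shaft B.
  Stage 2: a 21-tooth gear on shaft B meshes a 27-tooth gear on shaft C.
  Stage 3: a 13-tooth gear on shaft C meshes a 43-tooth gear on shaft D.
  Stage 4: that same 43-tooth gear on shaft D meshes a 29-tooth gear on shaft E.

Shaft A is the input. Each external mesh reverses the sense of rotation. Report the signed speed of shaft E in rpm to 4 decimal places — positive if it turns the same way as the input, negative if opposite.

Stage 1 [25T→25T]: ω = 759.0000×25/25 = 759.0000 rpm, dir flips to −; running = −759.0000
Stage 2 [21T→27T]: ω = 759.0000×21/27 = 590.3333 rpm, dir flips to +; running = +590.3333
Stage 3 [13T→43T]: ω = 590.3333×13/43 = 178.4729 rpm, dir flips to −; running = −178.4729
Stage 4 [43T→29T]: ω = 178.4729×43/29 = 264.6322 rpm, dir flips to +; running = +264.6322

+264.6322 rpm (same as input, |ω| = 264.6322 rpm)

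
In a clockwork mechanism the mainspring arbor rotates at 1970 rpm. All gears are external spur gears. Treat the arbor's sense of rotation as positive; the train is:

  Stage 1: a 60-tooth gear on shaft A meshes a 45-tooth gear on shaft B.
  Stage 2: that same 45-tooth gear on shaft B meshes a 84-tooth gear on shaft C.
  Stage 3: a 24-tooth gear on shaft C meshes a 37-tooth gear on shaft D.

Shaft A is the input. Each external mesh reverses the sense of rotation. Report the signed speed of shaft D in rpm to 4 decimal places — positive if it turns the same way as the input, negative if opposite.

-912.7413 rpm (opposite to input, |ω| = 912.7413 rpm)

Stage 1 [60T→45T]: ω = 1970.0000×60/45 = 2626.6667 rpm, dir flips to −; running = −2626.6667
Stage 2 [45T→84T]: ω = 2626.6667×45/84 = 1407.1429 rpm, dir flips to +; running = +1407.1429
Stage 3 [24T→37T]: ω = 1407.1429×24/37 = 912.7413 rpm, dir flips to −; running = −912.7413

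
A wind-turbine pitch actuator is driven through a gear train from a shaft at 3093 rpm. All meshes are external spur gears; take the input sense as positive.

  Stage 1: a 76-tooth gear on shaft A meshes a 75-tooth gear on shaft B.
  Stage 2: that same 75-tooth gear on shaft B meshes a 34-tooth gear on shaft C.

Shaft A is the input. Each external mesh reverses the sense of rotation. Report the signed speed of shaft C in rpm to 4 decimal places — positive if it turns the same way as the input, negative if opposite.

+6913.7647 rpm (same as input, |ω| = 6913.7647 rpm)

Stage 1 [76T→75T]: ω = 3093.0000×76/75 = 3134.2400 rpm, dir flips to −; running = −3134.2400
Stage 2 [75T→34T]: ω = 3134.2400×75/34 = 6913.7647 rpm, dir flips to +; running = +6913.7647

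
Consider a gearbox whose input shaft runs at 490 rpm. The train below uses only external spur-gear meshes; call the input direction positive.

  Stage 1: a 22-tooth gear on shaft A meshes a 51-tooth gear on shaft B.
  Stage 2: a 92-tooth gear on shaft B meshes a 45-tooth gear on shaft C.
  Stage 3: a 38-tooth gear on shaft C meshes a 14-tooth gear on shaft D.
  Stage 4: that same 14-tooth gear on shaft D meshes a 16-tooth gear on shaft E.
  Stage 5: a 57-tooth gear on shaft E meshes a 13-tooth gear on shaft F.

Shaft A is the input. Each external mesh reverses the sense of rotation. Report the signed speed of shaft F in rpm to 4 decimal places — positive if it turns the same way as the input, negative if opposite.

-4500.0674 rpm (opposite to input, |ω| = 4500.0674 rpm)

Stage 1 [22T→51T]: ω = 490.0000×22/51 = 211.3725 rpm, dir flips to −; running = −211.3725
Stage 2 [92T→45T]: ω = 211.3725×92/45 = 432.1394 rpm, dir flips to +; running = +432.1394
Stage 3 [38T→14T]: ω = 432.1394×38/14 = 1172.9499 rpm, dir flips to −; running = −1172.9499
Stage 4 [14T→16T]: ω = 1172.9499×14/16 = 1026.3312 rpm, dir flips to +; running = +1026.3312
Stage 5 [57T→13T]: ω = 1026.3312×57/13 = 4500.0674 rpm, dir flips to −; running = −4500.0674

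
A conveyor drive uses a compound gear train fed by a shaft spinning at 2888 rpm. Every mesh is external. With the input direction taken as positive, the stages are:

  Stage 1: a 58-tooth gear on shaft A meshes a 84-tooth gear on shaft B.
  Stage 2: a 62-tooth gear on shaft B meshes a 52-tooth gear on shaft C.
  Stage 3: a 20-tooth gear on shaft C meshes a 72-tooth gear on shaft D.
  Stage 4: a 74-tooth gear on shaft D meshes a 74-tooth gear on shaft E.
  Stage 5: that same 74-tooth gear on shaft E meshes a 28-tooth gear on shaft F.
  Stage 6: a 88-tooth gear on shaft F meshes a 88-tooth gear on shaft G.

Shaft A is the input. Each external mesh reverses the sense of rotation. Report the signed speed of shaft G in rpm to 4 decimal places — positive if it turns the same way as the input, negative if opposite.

Stage 1 [58T→84T]: ω = 2888.0000×58/84 = 1994.0952 rpm, dir flips to −; running = −1994.0952
Stage 2 [62T→52T]: ω = 1994.0952×62/52 = 2377.5751 rpm, dir flips to +; running = +2377.5751
Stage 3 [20T→72T]: ω = 2377.5751×20/72 = 660.4375 rpm, dir flips to −; running = −660.4375
Stage 4 [74T→74T]: ω = 660.4375×74/74 = 660.4375 rpm, dir flips to +; running = +660.4375
Stage 5 [74T→28T]: ω = 660.4375×74/28 = 1745.4420 rpm, dir flips to −; running = −1745.4420
Stage 6 [88T→88T]: ω = 1745.4420×88/88 = 1745.4420 rpm, dir flips to +; running = +1745.4420

+1745.4420 rpm (same as input, |ω| = 1745.4420 rpm)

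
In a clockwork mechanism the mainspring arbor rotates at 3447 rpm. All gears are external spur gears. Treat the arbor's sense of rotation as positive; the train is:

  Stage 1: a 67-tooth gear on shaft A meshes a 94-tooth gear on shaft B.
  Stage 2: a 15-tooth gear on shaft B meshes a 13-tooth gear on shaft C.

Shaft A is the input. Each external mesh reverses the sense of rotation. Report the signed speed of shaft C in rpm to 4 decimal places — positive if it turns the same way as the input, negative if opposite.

+2834.8895 rpm (same as input, |ω| = 2834.8895 rpm)

Stage 1 [67T→94T]: ω = 3447.0000×67/94 = 2456.9043 rpm, dir flips to −; running = −2456.9043
Stage 2 [15T→13T]: ω = 2456.9043×15/13 = 2834.8895 rpm, dir flips to +; running = +2834.8895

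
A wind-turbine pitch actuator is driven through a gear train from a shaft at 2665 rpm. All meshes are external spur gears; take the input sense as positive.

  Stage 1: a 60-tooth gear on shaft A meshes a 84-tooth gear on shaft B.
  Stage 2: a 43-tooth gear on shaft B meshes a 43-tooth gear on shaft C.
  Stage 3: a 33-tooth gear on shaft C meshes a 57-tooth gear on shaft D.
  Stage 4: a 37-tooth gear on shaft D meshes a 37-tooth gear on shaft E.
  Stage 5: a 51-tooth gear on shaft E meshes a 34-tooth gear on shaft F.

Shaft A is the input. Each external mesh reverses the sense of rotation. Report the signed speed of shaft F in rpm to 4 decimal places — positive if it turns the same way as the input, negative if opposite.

Stage 1 [60T→84T]: ω = 2665.0000×60/84 = 1903.5714 rpm, dir flips to −; running = −1903.5714
Stage 2 [43T→43T]: ω = 1903.5714×43/43 = 1903.5714 rpm, dir flips to +; running = +1903.5714
Stage 3 [33T→57T]: ω = 1903.5714×33/57 = 1102.0677 rpm, dir flips to −; running = −1102.0677
Stage 4 [37T→37T]: ω = 1102.0677×37/37 = 1102.0677 rpm, dir flips to +; running = +1102.0677
Stage 5 [51T→34T]: ω = 1102.0677×51/34 = 1653.1015 rpm, dir flips to −; running = −1653.1015

-1653.1015 rpm (opposite to input, |ω| = 1653.1015 rpm)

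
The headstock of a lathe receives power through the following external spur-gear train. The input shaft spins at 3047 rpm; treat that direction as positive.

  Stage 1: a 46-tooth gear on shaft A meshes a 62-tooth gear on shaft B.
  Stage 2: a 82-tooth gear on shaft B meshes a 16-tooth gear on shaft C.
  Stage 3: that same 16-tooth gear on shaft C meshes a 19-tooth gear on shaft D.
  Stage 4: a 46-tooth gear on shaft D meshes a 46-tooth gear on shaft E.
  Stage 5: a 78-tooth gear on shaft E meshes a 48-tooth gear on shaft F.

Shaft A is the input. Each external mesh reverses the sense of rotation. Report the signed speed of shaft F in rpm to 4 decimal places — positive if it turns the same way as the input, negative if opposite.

-15854.4877 rpm (opposite to input, |ω| = 15854.4877 rpm)

Stage 1 [46T→62T]: ω = 3047.0000×46/62 = 2260.6774 rpm, dir flips to −; running = −2260.6774
Stage 2 [82T→16T]: ω = 2260.6774×82/16 = 11585.9718 rpm, dir flips to +; running = +11585.9718
Stage 3 [16T→19T]: ω = 11585.9718×16/19 = 9756.6078 rpm, dir flips to −; running = −9756.6078
Stage 4 [46T→46T]: ω = 9756.6078×46/46 = 9756.6078 rpm, dir flips to +; running = +9756.6078
Stage 5 [78T→48T]: ω = 9756.6078×78/48 = 15854.4877 rpm, dir flips to −; running = −15854.4877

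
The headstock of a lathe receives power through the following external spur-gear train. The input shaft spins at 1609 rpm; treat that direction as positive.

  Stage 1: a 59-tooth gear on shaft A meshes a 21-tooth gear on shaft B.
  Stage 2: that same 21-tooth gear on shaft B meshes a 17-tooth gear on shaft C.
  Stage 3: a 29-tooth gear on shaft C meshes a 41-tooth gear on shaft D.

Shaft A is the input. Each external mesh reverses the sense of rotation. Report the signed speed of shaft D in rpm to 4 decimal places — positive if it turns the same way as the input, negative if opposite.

Stage 1 [59T→21T]: ω = 1609.0000×59/21 = 4520.5238 rpm, dir flips to −; running = −4520.5238
Stage 2 [21T→17T]: ω = 4520.5238×21/17 = 5584.1765 rpm, dir flips to +; running = +5584.1765
Stage 3 [29T→41T]: ω = 5584.1765×29/41 = 3949.7834 rpm, dir flips to −; running = −3949.7834

-3949.7834 rpm (opposite to input, |ω| = 3949.7834 rpm)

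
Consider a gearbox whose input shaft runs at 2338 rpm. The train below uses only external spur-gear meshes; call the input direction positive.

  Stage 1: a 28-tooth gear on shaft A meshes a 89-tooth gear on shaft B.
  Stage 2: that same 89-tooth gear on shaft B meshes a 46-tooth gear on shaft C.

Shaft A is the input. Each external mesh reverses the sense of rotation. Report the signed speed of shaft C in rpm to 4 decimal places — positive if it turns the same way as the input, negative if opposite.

+1423.1304 rpm (same as input, |ω| = 1423.1304 rpm)

Stage 1 [28T→89T]: ω = 2338.0000×28/89 = 735.5506 rpm, dir flips to −; running = −735.5506
Stage 2 [89T→46T]: ω = 735.5506×89/46 = 1423.1304 rpm, dir flips to +; running = +1423.1304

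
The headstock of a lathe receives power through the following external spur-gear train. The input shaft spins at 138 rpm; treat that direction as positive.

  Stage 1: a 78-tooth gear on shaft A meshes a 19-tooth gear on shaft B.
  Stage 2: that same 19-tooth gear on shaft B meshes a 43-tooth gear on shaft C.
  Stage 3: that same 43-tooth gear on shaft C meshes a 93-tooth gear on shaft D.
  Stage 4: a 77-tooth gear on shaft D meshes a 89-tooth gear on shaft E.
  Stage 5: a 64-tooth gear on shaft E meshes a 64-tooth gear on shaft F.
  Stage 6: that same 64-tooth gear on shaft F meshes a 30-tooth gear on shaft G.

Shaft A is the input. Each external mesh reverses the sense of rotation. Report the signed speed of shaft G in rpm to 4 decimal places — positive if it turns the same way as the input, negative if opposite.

+213.6241 rpm (same as input, |ω| = 213.6241 rpm)

Stage 1 [78T→19T]: ω = 138.0000×78/19 = 566.5263 rpm, dir flips to −; running = −566.5263
Stage 2 [19T→43T]: ω = 566.5263×19/43 = 250.3256 rpm, dir flips to +; running = +250.3256
Stage 3 [43T→93T]: ω = 250.3256×43/93 = 115.7419 rpm, dir flips to −; running = −115.7419
Stage 4 [77T→89T]: ω = 115.7419×77/89 = 100.1363 rpm, dir flips to +; running = +100.1363
Stage 5 [64T→64T]: ω = 100.1363×64/64 = 100.1363 rpm, dir flips to −; running = −100.1363
Stage 6 [64T→30T]: ω = 100.1363×64/30 = 213.6241 rpm, dir flips to +; running = +213.6241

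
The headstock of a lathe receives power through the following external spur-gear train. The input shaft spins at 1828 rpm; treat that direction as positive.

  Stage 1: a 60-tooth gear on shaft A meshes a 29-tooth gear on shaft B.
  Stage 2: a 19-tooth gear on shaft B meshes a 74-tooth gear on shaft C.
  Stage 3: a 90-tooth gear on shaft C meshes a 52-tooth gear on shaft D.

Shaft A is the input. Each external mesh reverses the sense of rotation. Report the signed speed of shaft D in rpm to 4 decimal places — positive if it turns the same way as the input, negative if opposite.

-1680.7011 rpm (opposite to input, |ω| = 1680.7011 rpm)

Stage 1 [60T→29T]: ω = 1828.0000×60/29 = 3782.0690 rpm, dir flips to −; running = −3782.0690
Stage 2 [19T→74T]: ω = 3782.0690×19/74 = 971.0718 rpm, dir flips to +; running = +971.0718
Stage 3 [90T→52T]: ω = 971.0718×90/52 = 1680.7011 rpm, dir flips to −; running = −1680.7011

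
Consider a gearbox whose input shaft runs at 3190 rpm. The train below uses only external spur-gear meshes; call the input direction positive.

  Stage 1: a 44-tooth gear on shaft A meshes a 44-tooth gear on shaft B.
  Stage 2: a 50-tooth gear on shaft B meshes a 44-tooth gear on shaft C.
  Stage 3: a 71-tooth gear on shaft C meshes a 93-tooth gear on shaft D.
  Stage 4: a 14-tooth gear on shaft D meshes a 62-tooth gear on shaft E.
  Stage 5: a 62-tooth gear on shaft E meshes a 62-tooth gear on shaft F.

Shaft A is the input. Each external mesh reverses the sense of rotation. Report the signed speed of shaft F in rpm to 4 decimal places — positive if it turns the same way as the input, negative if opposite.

-624.9133 rpm (opposite to input, |ω| = 624.9133 rpm)

Stage 1 [44T→44T]: ω = 3190.0000×44/44 = 3190.0000 rpm, dir flips to −; running = −3190.0000
Stage 2 [50T→44T]: ω = 3190.0000×50/44 = 3625.0000 rpm, dir flips to +; running = +3625.0000
Stage 3 [71T→93T]: ω = 3625.0000×71/93 = 2767.4731 rpm, dir flips to −; running = −2767.4731
Stage 4 [14T→62T]: ω = 2767.4731×14/62 = 624.9133 rpm, dir flips to +; running = +624.9133
Stage 5 [62T→62T]: ω = 624.9133×62/62 = 624.9133 rpm, dir flips to −; running = −624.9133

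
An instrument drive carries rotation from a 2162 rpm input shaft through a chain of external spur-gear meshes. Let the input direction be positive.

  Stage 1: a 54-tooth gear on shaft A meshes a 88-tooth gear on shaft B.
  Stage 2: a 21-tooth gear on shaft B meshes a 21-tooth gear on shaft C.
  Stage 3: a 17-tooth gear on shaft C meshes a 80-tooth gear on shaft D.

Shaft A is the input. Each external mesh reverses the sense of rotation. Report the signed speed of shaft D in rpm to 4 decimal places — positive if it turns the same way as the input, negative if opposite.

Stage 1 [54T→88T]: ω = 2162.0000×54/88 = 1326.6818 rpm, dir flips to −; running = −1326.6818
Stage 2 [21T→21T]: ω = 1326.6818×21/21 = 1326.6818 rpm, dir flips to +; running = +1326.6818
Stage 3 [17T→80T]: ω = 1326.6818×17/80 = 281.9199 rpm, dir flips to −; running = −281.9199

-281.9199 rpm (opposite to input, |ω| = 281.9199 rpm)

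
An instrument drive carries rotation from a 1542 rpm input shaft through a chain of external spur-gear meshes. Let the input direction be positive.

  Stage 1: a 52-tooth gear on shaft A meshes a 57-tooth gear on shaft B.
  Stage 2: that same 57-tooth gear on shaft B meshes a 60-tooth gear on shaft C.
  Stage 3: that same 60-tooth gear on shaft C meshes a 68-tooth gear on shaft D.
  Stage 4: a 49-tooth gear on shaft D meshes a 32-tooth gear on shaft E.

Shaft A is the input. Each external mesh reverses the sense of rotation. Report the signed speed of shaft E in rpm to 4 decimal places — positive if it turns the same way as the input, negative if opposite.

+1805.6140 rpm (same as input, |ω| = 1805.6140 rpm)

Stage 1 [52T→57T]: ω = 1542.0000×52/57 = 1406.7368 rpm, dir flips to −; running = −1406.7368
Stage 2 [57T→60T]: ω = 1406.7368×57/60 = 1336.4000 rpm, dir flips to +; running = +1336.4000
Stage 3 [60T→68T]: ω = 1336.4000×60/68 = 1179.1765 rpm, dir flips to −; running = −1179.1765
Stage 4 [49T→32T]: ω = 1179.1765×49/32 = 1805.6140 rpm, dir flips to +; running = +1805.6140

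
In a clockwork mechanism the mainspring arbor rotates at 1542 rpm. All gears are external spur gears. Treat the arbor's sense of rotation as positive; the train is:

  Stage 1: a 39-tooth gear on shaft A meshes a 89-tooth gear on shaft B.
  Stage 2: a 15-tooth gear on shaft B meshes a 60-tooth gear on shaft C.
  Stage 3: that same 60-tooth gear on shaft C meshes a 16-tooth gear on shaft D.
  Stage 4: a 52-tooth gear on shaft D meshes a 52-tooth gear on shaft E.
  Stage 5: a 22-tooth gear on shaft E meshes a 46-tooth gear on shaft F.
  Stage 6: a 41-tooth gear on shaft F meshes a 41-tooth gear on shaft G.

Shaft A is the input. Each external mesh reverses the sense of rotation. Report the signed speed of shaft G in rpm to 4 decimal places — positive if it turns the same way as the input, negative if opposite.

Stage 1 [39T→89T]: ω = 1542.0000×39/89 = 675.7079 rpm, dir flips to −; running = −675.7079
Stage 2 [15T→60T]: ω = 675.7079×15/60 = 168.9270 rpm, dir flips to +; running = +168.9270
Stage 3 [60T→16T]: ω = 168.9270×60/16 = 633.4761 rpm, dir flips to −; running = −633.4761
Stage 4 [52T→52T]: ω = 633.4761×52/52 = 633.4761 rpm, dir flips to +; running = +633.4761
Stage 5 [22T→46T]: ω = 633.4761×22/46 = 302.9668 rpm, dir flips to −; running = −302.9668
Stage 6 [41T→41T]: ω = 302.9668×41/41 = 302.9668 rpm, dir flips to +; running = +302.9668

+302.9668 rpm (same as input, |ω| = 302.9668 rpm)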